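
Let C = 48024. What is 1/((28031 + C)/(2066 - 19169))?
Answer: -17103/76055 ≈ -0.22488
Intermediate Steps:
1/((28031 + C)/(2066 - 19169)) = 1/((28031 + 48024)/(2066 - 19169)) = 1/(76055/(-17103)) = 1/(76055*(-1/17103)) = 1/(-76055/17103) = -17103/76055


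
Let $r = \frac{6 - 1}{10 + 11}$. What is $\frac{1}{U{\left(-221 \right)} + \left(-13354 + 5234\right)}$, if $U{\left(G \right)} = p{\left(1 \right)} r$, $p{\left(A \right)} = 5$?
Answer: $- \frac{21}{170495} \approx -0.00012317$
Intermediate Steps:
$r = \frac{5}{21} \approx 0.2381$
$U{\left(G \right)} = \frac{25}{21}$ ($U{\left(G \right)} = 5 \cdot \frac{5}{21} = \frac{25}{21}$)
$\frac{1}{U{\left(-221 \right)} + \left(-13354 + 5234\right)} = \frac{1}{\frac{25}{21} + \left(-13354 + 5234\right)} = \frac{1}{\frac{25}{21} - 8120} = \frac{1}{- \frac{170495}{21}} = - \frac{21}{170495}$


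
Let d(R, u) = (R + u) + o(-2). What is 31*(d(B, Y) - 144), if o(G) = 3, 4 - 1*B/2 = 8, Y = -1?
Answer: -4650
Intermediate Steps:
B = -8 (B = 8 - 2*8 = 8 - 16 = -8)
d(R, u) = 3 + R + u (d(R, u) = (R + u) + 3 = 3 + R + u)
31*(d(B, Y) - 144) = 31*((3 - 8 - 1) - 144) = 31*(-6 - 144) = 31*(-150) = -4650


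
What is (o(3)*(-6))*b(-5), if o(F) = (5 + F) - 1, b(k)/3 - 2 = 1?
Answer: -378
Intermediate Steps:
b(k) = 9 (b(k) = 6 + 3*1 = 6 + 3 = 9)
o(F) = 4 + F
(o(3)*(-6))*b(-5) = ((4 + 3)*(-6))*9 = (7*(-6))*9 = -42*9 = -378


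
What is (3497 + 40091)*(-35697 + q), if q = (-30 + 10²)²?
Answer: -1342379636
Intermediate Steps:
q = 4900 (q = (-30 + 100)² = 70² = 4900)
(3497 + 40091)*(-35697 + q) = (3497 + 40091)*(-35697 + 4900) = 43588*(-30797) = -1342379636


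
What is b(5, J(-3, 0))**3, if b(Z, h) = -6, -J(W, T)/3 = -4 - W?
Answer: -216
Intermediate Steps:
J(W, T) = 12 + 3*W (J(W, T) = -3*(-4 - W) = 12 + 3*W)
b(5, J(-3, 0))**3 = (-6)**3 = -216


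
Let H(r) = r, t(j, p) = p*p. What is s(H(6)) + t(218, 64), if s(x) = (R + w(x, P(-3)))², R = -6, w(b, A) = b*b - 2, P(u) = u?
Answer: 4880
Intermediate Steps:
t(j, p) = p²
w(b, A) = -2 + b² (w(b, A) = b² - 2 = -2 + b²)
s(x) = (-8 + x²)² (s(x) = (-6 + (-2 + x²))² = (-8 + x²)²)
s(H(6)) + t(218, 64) = (-8 + 6²)² + 64² = (-8 + 36)² + 4096 = 28² + 4096 = 784 + 4096 = 4880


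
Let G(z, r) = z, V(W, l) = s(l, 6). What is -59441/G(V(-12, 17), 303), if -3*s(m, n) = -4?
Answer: -178323/4 ≈ -44581.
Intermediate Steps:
s(m, n) = 4/3 (s(m, n) = -⅓*(-4) = 4/3)
V(W, l) = 4/3
-59441/G(V(-12, 17), 303) = -59441/4/3 = -59441*¾ = -178323/4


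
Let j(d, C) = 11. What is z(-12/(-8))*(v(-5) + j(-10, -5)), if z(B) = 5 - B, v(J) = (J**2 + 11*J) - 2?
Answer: -147/2 ≈ -73.500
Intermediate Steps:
v(J) = -2 + J**2 + 11*J
z(-12/(-8))*(v(-5) + j(-10, -5)) = (5 - (-12)/(-8))*((-2 + (-5)**2 + 11*(-5)) + 11) = (5 - (-12)*(-1)/8)*((-2 + 25 - 55) + 11) = (5 - 1*3/2)*(-32 + 11) = (5 - 3/2)*(-21) = (7/2)*(-21) = -147/2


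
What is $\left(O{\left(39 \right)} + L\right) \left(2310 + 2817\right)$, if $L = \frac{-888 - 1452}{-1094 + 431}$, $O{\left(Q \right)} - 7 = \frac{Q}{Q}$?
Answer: $\frac{1004892}{17} \approx 59111.0$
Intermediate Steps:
$O{\left(Q \right)} = 8$ ($O{\left(Q \right)} = 7 + \frac{Q}{Q} = 7 + 1 = 8$)
$L = \frac{60}{17}$ ($L = - \frac{2340}{-663} = \left(-2340\right) \left(- \frac{1}{663}\right) = \frac{60}{17} \approx 3.5294$)
$\left(O{\left(39 \right)} + L\right) \left(2310 + 2817\right) = \left(8 + \frac{60}{17}\right) \left(2310 + 2817\right) = \frac{196}{17} \cdot 5127 = \frac{1004892}{17}$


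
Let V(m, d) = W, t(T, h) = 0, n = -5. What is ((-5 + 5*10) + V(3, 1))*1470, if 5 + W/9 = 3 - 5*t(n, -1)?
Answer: 39690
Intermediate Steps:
W = -18 (W = -45 + 9*(3 - 5*0) = -45 + 9*(3 + 0) = -45 + 9*3 = -45 + 27 = -18)
V(m, d) = -18
((-5 + 5*10) + V(3, 1))*1470 = ((-5 + 5*10) - 18)*1470 = ((-5 + 50) - 18)*1470 = (45 - 18)*1470 = 27*1470 = 39690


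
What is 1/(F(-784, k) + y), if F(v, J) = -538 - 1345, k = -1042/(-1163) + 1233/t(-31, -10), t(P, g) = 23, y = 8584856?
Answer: 1/8582973 ≈ 1.1651e-7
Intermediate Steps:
k = 1457945/26749 (k = -1042/(-1163) + 1233/23 = -1042*(-1/1163) + 1233*(1/23) = 1042/1163 + 1233/23 = 1457945/26749 ≈ 54.505)
F(v, J) = -1883
1/(F(-784, k) + y) = 1/(-1883 + 8584856) = 1/8582973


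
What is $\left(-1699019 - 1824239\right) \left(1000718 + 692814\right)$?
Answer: $-5966750167256$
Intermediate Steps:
$\left(-1699019 - 1824239\right) \left(1000718 + 692814\right) = \left(-3523258\right) 1693532 = -5966750167256$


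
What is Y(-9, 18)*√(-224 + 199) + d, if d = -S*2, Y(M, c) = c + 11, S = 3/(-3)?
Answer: 2 + 145*I ≈ 2.0 + 145.0*I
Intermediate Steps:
S = -1 (S = 3*(-⅓) = -1)
Y(M, c) = 11 + c
d = 2 (d = -1*(-1)*2 = 1*2 = 2)
Y(-9, 18)*√(-224 + 199) + d = (11 + 18)*√(-224 + 199) + 2 = 29*√(-25) + 2 = 29*(5*I) + 2 = 145*I + 2 = 2 + 145*I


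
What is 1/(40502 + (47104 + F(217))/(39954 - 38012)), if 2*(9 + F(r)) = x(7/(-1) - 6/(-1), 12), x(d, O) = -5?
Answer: 3884/157403953 ≈ 2.4675e-5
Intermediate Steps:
F(r) = -23/2 (F(r) = -9 + (½)*(-5) = -9 - 5/2 = -23/2)
1/(40502 + (47104 + F(217))/(39954 - 38012)) = 1/(40502 + (47104 - 23/2)/(39954 - 38012)) = 1/(40502 + (94185/2)/1942) = 1/(40502 + (94185/2)*(1/1942)) = 1/(40502 + 94185/3884) = 1/(157403953/3884) = 3884/157403953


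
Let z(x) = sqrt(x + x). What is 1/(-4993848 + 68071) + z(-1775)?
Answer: -1/4925777 + 5*I*sqrt(142) ≈ -2.0301e-7 + 59.582*I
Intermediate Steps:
z(x) = sqrt(2)*sqrt(x) (z(x) = sqrt(2*x) = sqrt(2)*sqrt(x))
1/(-4993848 + 68071) + z(-1775) = 1/(-4993848 + 68071) + sqrt(2)*sqrt(-1775) = 1/(-4925777) + sqrt(2)*(5*I*sqrt(71)) = -1/4925777 + 5*I*sqrt(142)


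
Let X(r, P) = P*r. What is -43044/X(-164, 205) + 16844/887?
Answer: 151118827/7455235 ≈ 20.270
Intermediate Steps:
-43044/X(-164, 205) + 16844/887 = -43044/(205*(-164)) + 16844/887 = -43044/(-33620) + 16844*(1/887) = -43044*(-1/33620) + 16844/887 = 10761/8405 + 16844/887 = 151118827/7455235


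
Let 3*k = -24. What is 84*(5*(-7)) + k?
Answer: -2948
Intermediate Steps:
k = -8 (k = (1/3)*(-24) = -8)
84*(5*(-7)) + k = 84*(5*(-7)) - 8 = 84*(-35) - 8 = -2940 - 8 = -2948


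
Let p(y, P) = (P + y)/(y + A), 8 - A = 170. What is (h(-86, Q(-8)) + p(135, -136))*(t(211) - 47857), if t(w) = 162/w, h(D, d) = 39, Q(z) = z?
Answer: -10642938910/5697 ≈ -1.8682e+6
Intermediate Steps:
A = -162 (A = 8 - 1*170 = 8 - 170 = -162)
p(y, P) = (P + y)/(-162 + y) (p(y, P) = (P + y)/(y - 162) = (P + y)/(-162 + y))
(h(-86, Q(-8)) + p(135, -136))*(t(211) - 47857) = (39 + (-136 + 135)/(-162 + 135))*(162/211 - 47857) = (39 - 1/(-27))*(162*(1/211) - 47857) = (39 - 1/27*(-1))*(162/211 - 47857) = (39 + 1/27)*(-10097665/211) = (1054/27)*(-10097665/211) = -10642938910/5697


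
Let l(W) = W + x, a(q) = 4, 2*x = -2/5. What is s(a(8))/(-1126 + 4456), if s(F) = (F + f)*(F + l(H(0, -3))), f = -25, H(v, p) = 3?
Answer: -119/2775 ≈ -0.042883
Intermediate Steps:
x = -1/5 (x = (-2/5)/2 = (-2*1/5)/2 = (1/2)*(-2/5) = -1/5 ≈ -0.20000)
l(W) = -1/5 + W (l(W) = W - 1/5 = -1/5 + W)
s(F) = (-25 + F)*(14/5 + F) (s(F) = (F - 25)*(F + (-1/5 + 3)) = (-25 + F)*(F + 14/5) = (-25 + F)*(14/5 + F))
s(a(8))/(-1126 + 4456) = (-70 + 4**2 - 111/5*4)/(-1126 + 4456) = (-70 + 16 - 444/5)/3330 = -714/5*1/3330 = -119/2775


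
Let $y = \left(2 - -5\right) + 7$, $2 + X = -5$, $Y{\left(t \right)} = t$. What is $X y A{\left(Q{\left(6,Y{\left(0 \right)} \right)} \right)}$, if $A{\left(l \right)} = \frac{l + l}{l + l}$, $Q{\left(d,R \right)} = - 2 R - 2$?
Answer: $-98$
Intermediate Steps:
$Q{\left(d,R \right)} = -2 - 2 R$
$A{\left(l \right)} = 1$ ($A{\left(l \right)} = \frac{2 l}{2 l} = 2 l \frac{1}{2 l} = 1$)
$X = -7$ ($X = -2 - 5 = -7$)
$y = 14$ ($y = \left(2 + 5\right) + 7 = 7 + 7 = 14$)
$X y A{\left(Q{\left(6,Y{\left(0 \right)} \right)} \right)} = \left(-7\right) 14 \cdot 1 = \left(-98\right) 1 = -98$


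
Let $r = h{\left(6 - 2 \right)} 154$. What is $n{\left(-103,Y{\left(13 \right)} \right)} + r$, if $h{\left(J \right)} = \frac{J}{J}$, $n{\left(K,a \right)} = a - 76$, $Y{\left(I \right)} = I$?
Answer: $91$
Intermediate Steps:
$n{\left(K,a \right)} = -76 + a$
$h{\left(J \right)} = 1$
$r = 154$ ($r = 1 \cdot 154 = 154$)
$n{\left(-103,Y{\left(13 \right)} \right)} + r = \left(-76 + 13\right) + 154 = -63 + 154 = 91$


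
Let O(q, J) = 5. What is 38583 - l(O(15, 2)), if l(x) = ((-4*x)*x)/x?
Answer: 38603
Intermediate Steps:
l(x) = -4*x (l(x) = (-4*x²)/x = -4*x)
38583 - l(O(15, 2)) = 38583 - (-4)*5 = 38583 - 1*(-20) = 38583 + 20 = 38603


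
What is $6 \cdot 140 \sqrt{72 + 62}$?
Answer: $840 \sqrt{134} \approx 9723.7$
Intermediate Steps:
$6 \cdot 140 \sqrt{72 + 62} = 840 \sqrt{134}$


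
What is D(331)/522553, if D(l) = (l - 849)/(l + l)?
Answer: -259/172965043 ≈ -1.4974e-6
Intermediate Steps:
D(l) = (-849 + l)/(2*l) (D(l) = (-849 + l)/((2*l)) = (-849 + l)*(1/(2*l)) = (-849 + l)/(2*l))
D(331)/522553 = ((½)*(-849 + 331)/331)/522553 = ((½)*(1/331)*(-518))*(1/522553) = -259/331*1/522553 = -259/172965043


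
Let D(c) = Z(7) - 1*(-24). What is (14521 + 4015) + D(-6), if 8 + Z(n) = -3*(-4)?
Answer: 18564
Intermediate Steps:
Z(n) = 4 (Z(n) = -8 - 3*(-4) = -8 + 12 = 4)
D(c) = 28 (D(c) = 4 - 1*(-24) = 4 + 24 = 28)
(14521 + 4015) + D(-6) = (14521 + 4015) + 28 = 18536 + 28 = 18564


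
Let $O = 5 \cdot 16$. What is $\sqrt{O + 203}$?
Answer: $\sqrt{283} \approx 16.823$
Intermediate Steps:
$O = 80$
$\sqrt{O + 203} = \sqrt{80 + 203} = \sqrt{283}$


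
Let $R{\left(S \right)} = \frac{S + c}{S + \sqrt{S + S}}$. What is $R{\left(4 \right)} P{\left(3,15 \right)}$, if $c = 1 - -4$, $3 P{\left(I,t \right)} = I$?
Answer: $\frac{9}{2} - \frac{9 \sqrt{2}}{4} \approx 1.318$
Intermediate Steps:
$P{\left(I,t \right)} = \frac{I}{3}$
$c = 5$ ($c = 1 + 4 = 5$)
$R{\left(S \right)} = \frac{5 + S}{S + \sqrt{2} \sqrt{S}}$ ($R{\left(S \right)} = \frac{S + 5}{S + \sqrt{S + S}} = \frac{5 + S}{S + \sqrt{2 S}} = \frac{5 + S}{S + \sqrt{2} \sqrt{S}}$)
$R{\left(4 \right)} P{\left(3,15 \right)} = \frac{5 + 4}{4 + \sqrt{2} \sqrt{4}} \cdot \frac{1}{3} \cdot 3 = \frac{1}{4 + \sqrt{2} \cdot 2} \cdot 9 \cdot 1 = \frac{1}{4 + 2 \sqrt{2}} \cdot 9 \cdot 1 = \frac{9}{4 + 2 \sqrt{2}} \cdot 1 = \frac{9}{4 + 2 \sqrt{2}}$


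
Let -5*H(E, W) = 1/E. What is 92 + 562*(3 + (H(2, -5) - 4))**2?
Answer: 38601/50 ≈ 772.02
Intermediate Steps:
H(E, W) = -1/(5*E)
92 + 562*(3 + (H(2, -5) - 4))**2 = 92 + 562*(3 + (-1/5/2 - 4))**2 = 92 + 562*(3 + (-1/5*1/2 - 4))**2 = 92 + 562*(3 + (-1/10 - 4))**2 = 92 + 562*(3 - 41/10)**2 = 92 + 562*(-11/10)**2 = 92 + 562*(121/100) = 92 + 34001/50 = 38601/50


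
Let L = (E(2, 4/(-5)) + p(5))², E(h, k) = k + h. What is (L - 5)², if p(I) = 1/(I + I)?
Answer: 109561/10000 ≈ 10.956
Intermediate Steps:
p(I) = 1/(2*I)
E(h, k) = h + k
L = 169/100 (L = ((2 + 4/(-5)) + (½)/5)² = ((2 + 4*(-⅕)) + (½)*(⅕))² = ((2 - ⅘) + ⅒)² = (6/5 + ⅒)² = (13/10)² = 169/100 ≈ 1.6900)
(L - 5)² = (169/100 - 5)² = (-331/100)² = 109561/10000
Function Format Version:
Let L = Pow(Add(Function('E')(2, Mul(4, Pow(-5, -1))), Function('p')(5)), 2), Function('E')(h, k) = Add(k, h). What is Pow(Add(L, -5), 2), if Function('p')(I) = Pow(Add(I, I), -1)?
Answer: Rational(109561, 10000) ≈ 10.956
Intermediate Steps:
Function('p')(I) = Mul(Rational(1, 2), Pow(I, -1)) (Function('p')(I) = Pow(Mul(2, I), -1) = Mul(Rational(1, 2), Pow(I, -1)))
Function('E')(h, k) = Add(h, k)
L = Rational(169, 100) (L = Pow(Add(Add(2, Mul(4, Pow(-5, -1))), Mul(Rational(1, 2), Pow(5, -1))), 2) = Pow(Add(Add(2, Mul(4, Rational(-1, 5))), Mul(Rational(1, 2), Rational(1, 5))), 2) = Pow(Add(Add(2, Rational(-4, 5)), Rational(1, 10)), 2) = Pow(Add(Rational(6, 5), Rational(1, 10)), 2) = Pow(Rational(13, 10), 2) = Rational(169, 100) ≈ 1.6900)
Pow(Add(L, -5), 2) = Pow(Add(Rational(169, 100), -5), 2) = Pow(Rational(-331, 100), 2) = Rational(109561, 10000)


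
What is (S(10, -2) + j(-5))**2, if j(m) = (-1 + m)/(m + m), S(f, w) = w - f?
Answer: 3249/25 ≈ 129.96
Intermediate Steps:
j(m) = (-1 + m)/(2*m) (j(m) = (-1 + m)/((2*m)) = (-1 + m)*(1/(2*m)) = (-1 + m)/(2*m))
(S(10, -2) + j(-5))**2 = ((-2 - 1*10) + (1/2)*(-1 - 5)/(-5))**2 = ((-2 - 10) + (1/2)*(-1/5)*(-6))**2 = (-12 + 3/5)**2 = (-57/5)**2 = 3249/25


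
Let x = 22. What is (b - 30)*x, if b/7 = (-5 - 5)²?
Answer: 14740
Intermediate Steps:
b = 700 (b = 7*(-5 - 5)² = 7*(-10)² = 7*100 = 700)
(b - 30)*x = (700 - 30)*22 = 670*22 = 14740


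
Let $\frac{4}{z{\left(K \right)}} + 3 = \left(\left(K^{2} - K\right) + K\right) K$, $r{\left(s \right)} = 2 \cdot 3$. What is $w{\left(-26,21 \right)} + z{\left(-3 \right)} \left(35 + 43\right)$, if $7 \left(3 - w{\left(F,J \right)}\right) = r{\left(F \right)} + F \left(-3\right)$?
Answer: $- \frac{97}{5} \approx -19.4$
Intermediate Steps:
$r{\left(s \right)} = 6$
$w{\left(F,J \right)} = \frac{15}{7} + \frac{3 F}{7}$ ($w{\left(F,J \right)} = 3 - \frac{6 + F \left(-3\right)}{7} = 3 - \frac{6 - 3 F}{7} = 3 + \left(- \frac{6}{7} + \frac{3 F}{7}\right) = \frac{15}{7} + \frac{3 F}{7}$)
$z{\left(K \right)} = \frac{4}{-3 + K^{3}}$ ($z{\left(K \right)} = \frac{4}{-3 + \left(\left(K^{2} - K\right) + K\right) K} = \frac{4}{-3 + K^{2} K} = \frac{4}{-3 + K^{3}}$)
$w{\left(-26,21 \right)} + z{\left(-3 \right)} \left(35 + 43\right) = \left(\frac{15}{7} + \frac{3}{7} \left(-26\right)\right) + \frac{4}{-3 + \left(-3\right)^{3}} \left(35 + 43\right) = \left(\frac{15}{7} - \frac{78}{7}\right) + \frac{4}{-3 - 27} \cdot 78 = -9 + \frac{4}{-30} \cdot 78 = -9 + 4 \left(- \frac{1}{30}\right) 78 = -9 - \frac{52}{5} = - \frac{97}{5}$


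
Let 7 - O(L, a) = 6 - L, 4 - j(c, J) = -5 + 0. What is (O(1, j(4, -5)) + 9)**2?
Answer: 121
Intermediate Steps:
j(c, J) = 9 (j(c, J) = 4 - (-5 + 0) = 4 - 1*(-5) = 4 + 5 = 9)
O(L, a) = 1 + L (O(L, a) = 7 - (6 - L) = 7 + (-6 + L) = 1 + L)
(O(1, j(4, -5)) + 9)**2 = ((1 + 1) + 9)**2 = (2 + 9)**2 = 11**2 = 121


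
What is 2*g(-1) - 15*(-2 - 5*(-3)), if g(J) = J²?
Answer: -193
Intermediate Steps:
2*g(-1) - 15*(-2 - 5*(-3)) = 2*(-1)² - 15*(-2 - 5*(-3)) = 2*1 - 15*(-2 + 15) = 2 - 15*13 = 2 - 195 = -193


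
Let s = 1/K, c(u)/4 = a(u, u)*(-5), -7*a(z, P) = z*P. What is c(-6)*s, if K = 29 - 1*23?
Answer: 120/7 ≈ 17.143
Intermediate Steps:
K = 6 (K = 29 - 23 = 6)
a(z, P) = -P*z/7 (a(z, P) = -z*P/7 = -P*z/7)
c(u) = 20*u²/7 (c(u) = 4*(-u*u/7*(-5)) = 4*(-u²/7*(-5)) = 4*(5*u²/7) = 20*u²/7)
s = ⅙ (s = 1/6 = ⅙ ≈ 0.16667)
c(-6)*s = ((20/7)*(-6)²)*(⅙) = ((20/7)*36)*(⅙) = (720/7)*(⅙) = 120/7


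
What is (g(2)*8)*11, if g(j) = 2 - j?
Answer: 0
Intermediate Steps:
(g(2)*8)*11 = ((2 - 1*2)*8)*11 = ((2 - 2)*8)*11 = (0*8)*11 = 0*11 = 0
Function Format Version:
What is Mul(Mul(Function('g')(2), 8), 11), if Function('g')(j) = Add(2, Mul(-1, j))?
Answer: 0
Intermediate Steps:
Mul(Mul(Function('g')(2), 8), 11) = Mul(Mul(Add(2, Mul(-1, 2)), 8), 11) = Mul(Mul(Add(2, -2), 8), 11) = Mul(Mul(0, 8), 11) = Mul(0, 11) = 0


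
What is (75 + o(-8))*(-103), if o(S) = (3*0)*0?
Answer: -7725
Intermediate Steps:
o(S) = 0 (o(S) = 0*0 = 0)
(75 + o(-8))*(-103) = (75 + 0)*(-103) = 75*(-103) = -7725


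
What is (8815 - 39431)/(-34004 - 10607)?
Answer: 30616/44611 ≈ 0.68629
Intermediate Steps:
(8815 - 39431)/(-34004 - 10607) = -30616/(-44611) = -30616*(-1/44611) = 30616/44611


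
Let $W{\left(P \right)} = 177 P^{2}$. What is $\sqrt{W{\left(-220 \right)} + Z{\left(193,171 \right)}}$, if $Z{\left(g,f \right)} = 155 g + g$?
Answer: $6 \sqrt{238803} \approx 2932.0$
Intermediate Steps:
$Z{\left(g,f \right)} = 156 g$
$\sqrt{W{\left(-220 \right)} + Z{\left(193,171 \right)}} = \sqrt{177 \left(-220\right)^{2} + 156 \cdot 193} = \sqrt{177 \cdot 48400 + 30108} = \sqrt{8566800 + 30108} = \sqrt{8596908} = 6 \sqrt{238803}$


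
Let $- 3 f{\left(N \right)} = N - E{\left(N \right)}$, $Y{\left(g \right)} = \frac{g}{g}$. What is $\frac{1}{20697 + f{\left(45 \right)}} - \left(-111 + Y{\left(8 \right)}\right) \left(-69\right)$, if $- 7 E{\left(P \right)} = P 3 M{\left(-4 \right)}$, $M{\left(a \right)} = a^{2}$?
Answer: $- \frac{1093369853}{144054} \approx -7590.0$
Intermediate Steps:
$Y{\left(g \right)} = 1$
$E{\left(P \right)} = - \frac{48 P}{7}$ ($E{\left(P \right)} = - \frac{P 3 \left(-4\right)^{2}}{7} = - \frac{3 P 16}{7} = - \frac{48 P}{7}$)
$f{\left(N \right)} = - \frac{55 N}{21}$ ($f{\left(N \right)} = - \frac{N - - \frac{48 N}{7}}{3} = - \frac{N + \frac{48 N}{7}}{3} = - \frac{\frac{55}{7} N}{3} = - \frac{55 N}{21}$)
$\frac{1}{20697 + f{\left(45 \right)}} - \left(-111 + Y{\left(8 \right)}\right) \left(-69\right) = \frac{1}{20697 - \frac{825}{7}} - \left(-111 + 1\right) \left(-69\right) = \frac{1}{20697 - \frac{825}{7}} - \left(-110\right) \left(-69\right) = \frac{1}{\frac{144054}{7}} - 7590 = \frac{7}{144054} - 7590 = - \frac{1093369853}{144054}$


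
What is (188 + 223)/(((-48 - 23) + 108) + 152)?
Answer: 137/63 ≈ 2.1746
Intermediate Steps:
(188 + 223)/(((-48 - 23) + 108) + 152) = 411/((-71 + 108) + 152) = 411/(37 + 152) = 411/189 = 411*(1/189) = 137/63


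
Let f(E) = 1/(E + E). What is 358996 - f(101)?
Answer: 72517191/202 ≈ 3.5900e+5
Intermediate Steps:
f(E) = 1/(2*E)
358996 - f(101) = 358996 - 1/(2*101) = 358996 - 1*1/202 = 358996 - 1/202 = 72517191/202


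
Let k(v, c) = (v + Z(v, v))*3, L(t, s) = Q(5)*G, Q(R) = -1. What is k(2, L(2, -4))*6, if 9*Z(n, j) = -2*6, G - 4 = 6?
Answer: 12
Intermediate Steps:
G = 10 (G = 4 + 6 = 10)
Z(n, j) = -4/3 (Z(n, j) = (-2*6)/9 = (⅑)*(-12) = -4/3)
L(t, s) = -10 (L(t, s) = -1*10 = -10)
k(v, c) = -4 + 3*v (k(v, c) = (v - 4/3)*3 = (-4/3 + v)*3 = -4 + 3*v)
k(2, L(2, -4))*6 = (-4 + 3*2)*6 = (-4 + 6)*6 = 2*6 = 12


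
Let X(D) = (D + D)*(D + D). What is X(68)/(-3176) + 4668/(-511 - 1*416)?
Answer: -1332140/122673 ≈ -10.859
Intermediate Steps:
X(D) = 4*D² (X(D) = (2*D)*(2*D) = 4*D²)
X(68)/(-3176) + 4668/(-511 - 1*416) = (4*68²)/(-3176) + 4668/(-511 - 1*416) = (4*4624)*(-1/3176) + 4668/(-511 - 416) = 18496*(-1/3176) + 4668/(-927) = -2312/397 + 4668*(-1/927) = -2312/397 - 1556/309 = -1332140/122673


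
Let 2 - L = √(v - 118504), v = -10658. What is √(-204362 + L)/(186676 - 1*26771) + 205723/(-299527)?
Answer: -205723/299527 + √(-204360 - I*√129162)/159905 ≈ -0.68682 - 0.0028271*I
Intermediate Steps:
L = 2 - I*√129162 (L = 2 - √(-10658 - 118504) = 2 - √(-129162) = 2 - I*√129162 ≈ 2.0 - 359.39*I)
√(-204362 + L)/(186676 - 1*26771) + 205723/(-299527) = √(-204362 + (2 - I*√129162))/(186676 - 1*26771) + 205723/(-299527) = √(-204360 - I*√129162)/(186676 - 26771) + 205723*(-1/299527) = √(-204360 - I*√129162)/159905 - 205723/299527 = -205723/299527 + √(-204360 - I*√129162)/159905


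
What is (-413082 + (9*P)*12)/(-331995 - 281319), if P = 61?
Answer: 22583/34073 ≈ 0.66278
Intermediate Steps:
(-413082 + (9*P)*12)/(-331995 - 281319) = (-413082 + (9*61)*12)/(-331995 - 281319) = (-413082 + 549*12)/(-613314) = (-413082 + 6588)*(-1/613314) = -406494*(-1/613314) = 22583/34073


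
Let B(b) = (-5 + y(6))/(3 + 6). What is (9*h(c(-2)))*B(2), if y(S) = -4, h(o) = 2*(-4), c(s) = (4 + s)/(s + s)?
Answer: 72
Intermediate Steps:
c(s) = (4 + s)/(2*s) (c(s) = (4 + s)/((2*s)) = (4 + s)*(1/(2*s)) = (4 + s)/(2*s))
h(o) = -8
B(b) = -1 (B(b) = (-5 - 4)/(3 + 6) = -9/9 = -9*⅑ = -1)
(9*h(c(-2)))*B(2) = (9*(-8))*(-1) = -72*(-1) = 72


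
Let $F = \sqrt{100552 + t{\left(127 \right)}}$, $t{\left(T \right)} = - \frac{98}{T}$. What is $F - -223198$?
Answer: $223198 + \frac{\sqrt{1621790762}}{127} \approx 2.2352 \cdot 10^{5}$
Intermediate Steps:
$F = \frac{\sqrt{1621790762}}{127}$ ($F = \sqrt{100552 - \frac{98}{127}} = \sqrt{\frac{12770006}{127}} = \frac{\sqrt{1621790762}}{127} \approx 317.1$)
$F - -223198 = \frac{\sqrt{1621790762}}{127} - -223198 = \frac{\sqrt{1621790762}}{127} + 223198 = 223198 + \frac{\sqrt{1621790762}}{127}$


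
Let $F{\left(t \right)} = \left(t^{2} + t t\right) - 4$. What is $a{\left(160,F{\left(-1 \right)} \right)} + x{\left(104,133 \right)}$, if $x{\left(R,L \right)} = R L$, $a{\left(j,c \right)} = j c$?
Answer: $13512$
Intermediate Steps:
$F{\left(t \right)} = -4 + 2 t^{2}$ ($F{\left(t \right)} = \left(t^{2} + t^{2}\right) - 4 = 2 t^{2} - 4 = -4 + 2 t^{2}$)
$a{\left(j,c \right)} = c j$
$x{\left(R,L \right)} = L R$
$a{\left(160,F{\left(-1 \right)} \right)} + x{\left(104,133 \right)} = \left(-4 + 2 \left(-1\right)^{2}\right) 160 + 133 \cdot 104 = \left(-4 + 2 \cdot 1\right) 160 + 13832 = \left(-4 + 2\right) 160 + 13832 = \left(-2\right) 160 + 13832 = -320 + 13832 = 13512$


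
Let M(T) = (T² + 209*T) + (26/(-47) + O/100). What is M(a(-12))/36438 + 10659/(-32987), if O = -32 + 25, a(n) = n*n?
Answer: 6055395328477/5649307438200 ≈ 1.0719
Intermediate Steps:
a(n) = n²
O = -7
M(T) = -2929/4700 + T² + 209*T (M(T) = (T² + 209*T) + (26/(-47) - 7/100) = (T² + 209*T) + (26*(-1/47) - 7*1/100) = (T² + 209*T) + (-26/47 - 7/100) = (T² + 209*T) - 2929/4700 = -2929/4700 + T² + 209*T)
M(a(-12))/36438 + 10659/(-32987) = (-2929/4700 + ((-12)²)² + 209*(-12)²)/36438 + 10659/(-32987) = (-2929/4700 + 144² + 209*144)*(1/36438) + 10659*(-1/32987) = (-2929/4700 + 20736 + 30096)*(1/36438) - 10659/32987 = (238907471/4700)*(1/36438) - 10659/32987 = 238907471/171258600 - 10659/32987 = 6055395328477/5649307438200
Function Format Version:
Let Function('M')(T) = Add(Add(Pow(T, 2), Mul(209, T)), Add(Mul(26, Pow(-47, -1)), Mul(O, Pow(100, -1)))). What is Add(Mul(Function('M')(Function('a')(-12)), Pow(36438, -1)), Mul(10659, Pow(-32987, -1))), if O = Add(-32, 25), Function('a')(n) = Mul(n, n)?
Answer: Rational(6055395328477, 5649307438200) ≈ 1.0719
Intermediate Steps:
Function('a')(n) = Pow(n, 2)
O = -7
Function('M')(T) = Add(Rational(-2929, 4700), Pow(T, 2), Mul(209, T)) (Function('M')(T) = Add(Add(Pow(T, 2), Mul(209, T)), Add(Mul(26, Pow(-47, -1)), Mul(-7, Pow(100, -1)))) = Add(Add(Pow(T, 2), Mul(209, T)), Add(Mul(26, Rational(-1, 47)), Mul(-7, Rational(1, 100)))) = Add(Add(Pow(T, 2), Mul(209, T)), Add(Rational(-26, 47), Rational(-7, 100))) = Add(Add(Pow(T, 2), Mul(209, T)), Rational(-2929, 4700)) = Add(Rational(-2929, 4700), Pow(T, 2), Mul(209, T)))
Add(Mul(Function('M')(Function('a')(-12)), Pow(36438, -1)), Mul(10659, Pow(-32987, -1))) = Add(Mul(Add(Rational(-2929, 4700), Pow(Pow(-12, 2), 2), Mul(209, Pow(-12, 2))), Pow(36438, -1)), Mul(10659, Pow(-32987, -1))) = Add(Mul(Add(Rational(-2929, 4700), Pow(144, 2), Mul(209, 144)), Rational(1, 36438)), Mul(10659, Rational(-1, 32987))) = Add(Mul(Add(Rational(-2929, 4700), 20736, 30096), Rational(1, 36438)), Rational(-10659, 32987)) = Add(Mul(Rational(238907471, 4700), Rational(1, 36438)), Rational(-10659, 32987)) = Add(Rational(238907471, 171258600), Rational(-10659, 32987)) = Rational(6055395328477, 5649307438200)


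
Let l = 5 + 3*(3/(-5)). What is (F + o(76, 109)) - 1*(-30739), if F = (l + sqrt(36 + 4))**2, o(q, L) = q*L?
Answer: 976831/25 + 64*sqrt(10)/5 ≈ 39114.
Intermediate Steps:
l = 16/5 (l = 5 + 3*(3*(-1/5)) = 5 + 3*(-3/5) = 5 - 9/5 = 16/5 ≈ 3.2000)
o(q, L) = L*q
F = (16/5 + 2*sqrt(10))**2 (F = (16/5 + sqrt(36 + 4))**2 = (16/5 + sqrt(40))**2 = (16/5 + 2*sqrt(10))**2 ≈ 90.717)
(F + o(76, 109)) - 1*(-30739) = ((1256/25 + 64*sqrt(10)/5) + 109*76) - 1*(-30739) = ((1256/25 + 64*sqrt(10)/5) + 8284) + 30739 = (208356/25 + 64*sqrt(10)/5) + 30739 = 976831/25 + 64*sqrt(10)/5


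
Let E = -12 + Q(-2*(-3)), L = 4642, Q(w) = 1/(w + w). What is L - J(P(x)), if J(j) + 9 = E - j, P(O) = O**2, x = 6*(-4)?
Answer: 62867/12 ≈ 5238.9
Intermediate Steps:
Q(w) = 1/(2*w)
x = -24
E = -143/12 (E = -12 + 1/(2*((-2*(-3)))) = -12 + (1/2)/6 = -12 + (1/2)*(1/6) = -12 + 1/12 = -143/12 ≈ -11.917)
J(j) = -251/12 - j (J(j) = -9 + (-143/12 - j) = -251/12 - j)
L - J(P(x)) = 4642 - (-251/12 - 1*(-24)**2) = 4642 - (-251/12 - 1*576) = 4642 - (-251/12 - 576) = 4642 - 1*(-7163/12) = 4642 + 7163/12 = 62867/12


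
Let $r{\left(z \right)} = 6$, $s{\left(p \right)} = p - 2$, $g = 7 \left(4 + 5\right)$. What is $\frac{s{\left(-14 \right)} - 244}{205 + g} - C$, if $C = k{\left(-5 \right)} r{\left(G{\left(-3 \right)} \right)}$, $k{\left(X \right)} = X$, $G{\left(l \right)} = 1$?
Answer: $\frac{1945}{67} \approx 29.03$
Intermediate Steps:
$g = 63$ ($g = 7 \cdot 9 = 63$)
$s{\left(p \right)} = -2 + p$ ($s{\left(p \right)} = p - 2 = -2 + p$)
$C = -30$ ($C = \left(-5\right) 6 = -30$)
$\frac{s{\left(-14 \right)} - 244}{205 + g} - C = \frac{\left(-2 - 14\right) - 244}{205 + 63} - -30 = \frac{-16 - 244}{268} + 30 = \left(-260\right) \frac{1}{268} + 30 = - \frac{65}{67} + 30 = \frac{1945}{67}$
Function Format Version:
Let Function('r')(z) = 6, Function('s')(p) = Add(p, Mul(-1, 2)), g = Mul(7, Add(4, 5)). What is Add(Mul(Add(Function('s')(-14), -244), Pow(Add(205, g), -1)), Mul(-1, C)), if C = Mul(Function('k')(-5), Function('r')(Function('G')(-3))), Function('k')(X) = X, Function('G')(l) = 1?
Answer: Rational(1945, 67) ≈ 29.030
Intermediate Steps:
g = 63 (g = Mul(7, 9) = 63)
Function('s')(p) = Add(-2, p) (Function('s')(p) = Add(p, -2) = Add(-2, p))
C = -30 (C = Mul(-5, 6) = -30)
Add(Mul(Add(Function('s')(-14), -244), Pow(Add(205, g), -1)), Mul(-1, C)) = Add(Mul(Add(Add(-2, -14), -244), Pow(Add(205, 63), -1)), Mul(-1, -30)) = Add(Mul(Add(-16, -244), Pow(268, -1)), 30) = Add(Mul(-260, Rational(1, 268)), 30) = Add(Rational(-65, 67), 30) = Rational(1945, 67)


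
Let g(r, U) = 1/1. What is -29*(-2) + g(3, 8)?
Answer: 59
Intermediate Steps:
g(r, U) = 1
-29*(-2) + g(3, 8) = -29*(-2) + 1 = 58 + 1 = 59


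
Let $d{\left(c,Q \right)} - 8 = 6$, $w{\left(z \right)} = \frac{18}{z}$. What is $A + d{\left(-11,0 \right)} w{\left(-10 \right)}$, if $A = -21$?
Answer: $- \frac{231}{5} \approx -46.2$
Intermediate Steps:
$d{\left(c,Q \right)} = 14$ ($d{\left(c,Q \right)} = 8 + 6 = 14$)
$A + d{\left(-11,0 \right)} w{\left(-10 \right)} = -21 + 14 \frac{18}{-10} = -21 + 14 \cdot 18 \left(- \frac{1}{10}\right) = -21 + 14 \left(- \frac{9}{5}\right) = -21 - \frac{126}{5} = - \frac{231}{5}$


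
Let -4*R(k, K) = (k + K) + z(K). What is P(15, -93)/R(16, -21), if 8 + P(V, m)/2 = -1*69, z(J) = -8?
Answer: -616/13 ≈ -47.385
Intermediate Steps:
P(V, m) = -154 (P(V, m) = -16 + 2*(-1*69) = -16 + 2*(-69) = -16 - 138 = -154)
R(k, K) = 2 - K/4 - k/4 (R(k, K) = -((k + K) - 8)/4 = -((K + k) - 8)/4 = -(-8 + K + k)/4 = 2 - K/4 - k/4)
P(15, -93)/R(16, -21) = -154/(2 - ¼*(-21) - ¼*16) = -154/(2 + 21/4 - 4) = -154/13/4 = -154*4/13 = -616/13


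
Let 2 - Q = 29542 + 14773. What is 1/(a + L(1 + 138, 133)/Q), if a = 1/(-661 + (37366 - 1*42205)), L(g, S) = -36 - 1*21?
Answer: 81240500/89729 ≈ 905.40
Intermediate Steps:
L(g, S) = -57 (L(g, S) = -36 - 21 = -57)
Q = -44313 (Q = 2 - (29542 + 14773) = 2 - 1*44315 = 2 - 44315 = -44313)
a = -1/5500 (a = 1/(-661 + (37366 - 42205)) = 1/(-661 - 4839) = 1/(-5500) = -1/5500 ≈ -0.00018182)
1/(a + L(1 + 138, 133)/Q) = 1/(-1/5500 - 57/(-44313)) = 1/(-1/5500 - 57*(-1/44313)) = 1/(-1/5500 + 19/14771) = 1/(89729/81240500) = 81240500/89729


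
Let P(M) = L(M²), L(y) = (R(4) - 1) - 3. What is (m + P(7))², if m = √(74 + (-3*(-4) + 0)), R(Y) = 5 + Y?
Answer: (5 + √86)² ≈ 203.74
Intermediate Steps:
L(y) = 5 (L(y) = ((5 + 4) - 1) - 3 = (9 - 1) - 3 = 8 - 3 = 5)
m = √86 (m = √(74 + (12 + 0)) = √(74 + 12) = √86 ≈ 9.2736)
P(M) = 5
(m + P(7))² = (√86 + 5)² = (5 + √86)²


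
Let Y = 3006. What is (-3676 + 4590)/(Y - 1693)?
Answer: 914/1313 ≈ 0.69612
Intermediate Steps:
(-3676 + 4590)/(Y - 1693) = (-3676 + 4590)/(3006 - 1693) = 914/1313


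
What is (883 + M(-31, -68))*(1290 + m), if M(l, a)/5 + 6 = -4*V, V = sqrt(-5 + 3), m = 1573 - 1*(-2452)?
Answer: 4533695 - 106300*I*sqrt(2) ≈ 4.5337e+6 - 1.5033e+5*I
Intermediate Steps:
m = 4025 (m = 1573 + 2452 = 4025)
V = I*sqrt(2) (V = sqrt(-2) = I*sqrt(2) ≈ 1.4142*I)
M(l, a) = -30 - 20*I*sqrt(2) (M(l, a) = -30 + 5*(-4*I*sqrt(2)) = -30 - 20*I*sqrt(2))
(883 + M(-31, -68))*(1290 + m) = (883 + (-30 - 20*I*sqrt(2)))*(1290 + 4025) = (853 - 20*I*sqrt(2))*5315 = 4533695 - 106300*I*sqrt(2)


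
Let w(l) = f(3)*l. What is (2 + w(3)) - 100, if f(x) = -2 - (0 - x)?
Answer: -95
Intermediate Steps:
f(x) = -2 + x (f(x) = -2 - (-1)*x = -2 + x)
w(l) = l (w(l) = (-2 + 3)*l = 1*l = l)
(2 + w(3)) - 100 = (2 + 3) - 100 = 5 - 100 = -95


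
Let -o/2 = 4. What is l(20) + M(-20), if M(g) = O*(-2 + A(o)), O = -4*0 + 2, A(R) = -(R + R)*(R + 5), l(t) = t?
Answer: -80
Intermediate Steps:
o = -8 (o = -2*4 = -8)
A(R) = -2*R*(5 + R)
O = 2 (O = 0 + 2 = 2)
M(g) = -100 (M(g) = 2*(-2 - 2*(-8)*(5 - 8)) = 2*(-2 - 2*(-8)*(-3)) = 2*(-2 - 48) = 2*(-50) = -100)
l(20) + M(-20) = 20 - 100 = -80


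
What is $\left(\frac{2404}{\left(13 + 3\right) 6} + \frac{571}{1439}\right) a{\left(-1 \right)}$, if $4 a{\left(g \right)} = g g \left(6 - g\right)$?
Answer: $\frac{6149801}{138144} \approx 44.517$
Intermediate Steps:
$a{\left(g \right)} = \frac{g^{2} \left(6 - g\right)}{4}$ ($a{\left(g \right)} = \frac{g g \left(6 - g\right)}{4} = \frac{g^{2} \left(6 - g\right)}{4}$)
$\left(\frac{2404}{\left(13 + 3\right) 6} + \frac{571}{1439}\right) a{\left(-1 \right)} = \left(\frac{2404}{\left(13 + 3\right) 6} + \frac{571}{1439}\right) \frac{\left(-1\right)^{2} \left(6 - -1\right)}{4} = \left(\frac{2404}{16 \cdot 6} + 571 \cdot \frac{1}{1439}\right) \frac{1}{4} \cdot 1 \left(6 + 1\right) = \left(\frac{2404}{96} + \frac{571}{1439}\right) \frac{1}{4} \cdot 1 \cdot 7 = \left(2404 \cdot \frac{1}{96} + \frac{571}{1439}\right) \frac{7}{4} = \left(\frac{601}{24} + \frac{571}{1439}\right) \frac{7}{4} = \frac{878543}{34536} \cdot \frac{7}{4} = \frac{6149801}{138144}$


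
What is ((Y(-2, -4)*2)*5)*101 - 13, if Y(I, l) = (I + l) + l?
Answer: -10113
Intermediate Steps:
Y(I, l) = I + 2*l
((Y(-2, -4)*2)*5)*101 - 13 = (((-2 + 2*(-4))*2)*5)*101 - 13 = (((-2 - 8)*2)*5)*101 - 13 = (-10*2*5)*101 - 13 = -20*5*101 - 13 = -100*101 - 13 = -10100 - 13 = -10113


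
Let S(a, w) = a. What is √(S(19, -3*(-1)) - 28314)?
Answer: I*√28295 ≈ 168.21*I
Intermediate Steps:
√(S(19, -3*(-1)) - 28314) = √(19 - 28314) = √(-28295) = I*√28295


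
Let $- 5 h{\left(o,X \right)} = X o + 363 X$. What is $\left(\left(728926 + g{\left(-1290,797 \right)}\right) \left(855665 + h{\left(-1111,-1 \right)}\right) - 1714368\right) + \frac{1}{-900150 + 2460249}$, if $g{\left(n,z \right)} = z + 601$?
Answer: $\frac{4873762650897217697}{7800495} \approx 6.248 \cdot 10^{11}$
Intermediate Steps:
$h{\left(o,X \right)} = - \frac{363 X}{5} - \frac{X o}{5}$ ($h{\left(o,X \right)} = - \frac{X o + 363 X}{5} = - \frac{363 X + X o}{5} = - \frac{363 X}{5} - \frac{X o}{5}$)
$g{\left(n,z \right)} = 601 + z$
$\left(\left(728926 + g{\left(-1290,797 \right)}\right) \left(855665 + h{\left(-1111,-1 \right)}\right) - 1714368\right) + \frac{1}{-900150 + 2460249} = \left(\left(728926 + \left(601 + 797\right)\right) \left(855665 - - \frac{363 - 1111}{5}\right) - 1714368\right) + \frac{1}{-900150 + 2460249} = \left(\left(728926 + 1398\right) \left(855665 - \left(- \frac{1}{5}\right) \left(-748\right)\right) - 1714368\right) + \frac{1}{1560099} = \left(730324 \left(855665 - \frac{748}{5}\right) - 1714368\right) + \frac{1}{1560099} = \left(730324 \cdot \frac{4277577}{5} - 1714368\right) + \frac{1}{1560099} = \left(\frac{3124017144948}{5} - 1714368\right) + \frac{1}{1560099} = \frac{3124008573108}{5} + \frac{1}{1560099} = \frac{4873762650897217697}{7800495}$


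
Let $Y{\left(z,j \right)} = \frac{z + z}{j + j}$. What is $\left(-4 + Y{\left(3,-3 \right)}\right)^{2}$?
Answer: $25$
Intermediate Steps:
$Y{\left(z,j \right)} = \frac{z}{j}$ ($Y{\left(z,j \right)} = \frac{2 z}{2 j} = 2 z \frac{1}{2 j} = \frac{z}{j}$)
$\left(-4 + Y{\left(3,-3 \right)}\right)^{2} = \left(-4 + \frac{3}{-3}\right)^{2} = \left(-4 + 3 \left(- \frac{1}{3}\right)\right)^{2} = \left(-4 - 1\right)^{2} = \left(-5\right)^{2} = 25$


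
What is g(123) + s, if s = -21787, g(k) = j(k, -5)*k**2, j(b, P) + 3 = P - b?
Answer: -2003686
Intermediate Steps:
j(b, P) = -3 + P - b (j(b, P) = -3 + (P - b) = -3 + P - b)
g(k) = k**2*(-8 - k) (g(k) = (-3 - 5 - k)*k**2 = (-8 - k)*k**2 = k**2*(-8 - k))
g(123) + s = 123**2*(-8 - 1*123) - 21787 = 15129*(-8 - 123) - 21787 = 15129*(-131) - 21787 = -1981899 - 21787 = -2003686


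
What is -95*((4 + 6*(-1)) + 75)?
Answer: -6935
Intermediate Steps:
-95*((4 + 6*(-1)) + 75) = -95*((4 - 6) + 75) = -95*(-2 + 75) = -95*73 = -6935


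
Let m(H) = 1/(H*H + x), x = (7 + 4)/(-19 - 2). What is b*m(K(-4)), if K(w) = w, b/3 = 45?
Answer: 567/65 ≈ 8.7231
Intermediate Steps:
b = 135 (b = 3*45 = 135)
x = -11/21 (x = 11/(-21) = 11*(-1/21) = -11/21 ≈ -0.52381)
m(H) = 1/(-11/21 + H²) (m(H) = 1/(H*H - 11/21) = 1/(H² - 11/21) = 1/(-11/21 + H²))
b*m(K(-4)) = 135*(21/(-11 + 21*(-4)²)) = 135*(21/(-11 + 21*16)) = 135*(21/(-11 + 336)) = 135*(21/325) = 567/65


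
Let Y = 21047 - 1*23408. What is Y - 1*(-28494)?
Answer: 26133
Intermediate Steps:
Y = -2361 (Y = 21047 - 23408 = -2361)
Y - 1*(-28494) = -2361 - 1*(-28494) = -2361 + 28494 = 26133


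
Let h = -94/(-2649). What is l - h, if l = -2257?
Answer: -5978887/2649 ≈ -2257.0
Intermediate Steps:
h = 94/2649 (h = -94*(-1/2649) = 94/2649 ≈ 0.035485)
l - h = -2257 - 1*94/2649 = -2257 - 94/2649 = -5978887/2649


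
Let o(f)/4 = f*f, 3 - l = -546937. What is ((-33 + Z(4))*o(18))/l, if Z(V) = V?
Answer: -324/4715 ≈ -0.068717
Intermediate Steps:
l = 546940 (l = 3 - 1*(-546937) = 3 + 546937 = 546940)
o(f) = 4*f² (o(f) = 4*(f*f) = 4*f²)
((-33 + Z(4))*o(18))/l = ((-33 + 4)*(4*18²))/546940 = -116*324*(1/546940) = -29*1296*(1/546940) = -37584*1/546940 = -324/4715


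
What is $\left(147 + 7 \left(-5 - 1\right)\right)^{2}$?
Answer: $11025$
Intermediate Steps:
$\left(147 + 7 \left(-5 - 1\right)\right)^{2} = \left(147 + 7 \left(-6\right)\right)^{2} = \left(147 - 42\right)^{2} = 105^{2} = 11025$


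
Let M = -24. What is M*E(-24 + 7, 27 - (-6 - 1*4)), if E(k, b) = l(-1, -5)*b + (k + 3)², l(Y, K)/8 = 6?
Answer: -47328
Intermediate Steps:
l(Y, K) = 48 (l(Y, K) = 8*6 = 48)
E(k, b) = (3 + k)² + 48*b (E(k, b) = 48*b + (k + 3)² = 48*b + (3 + k)² = (3 + k)² + 48*b)
M*E(-24 + 7, 27 - (-6 - 1*4)) = -24*((3 + (-24 + 7))² + 48*(27 - (-6 - 1*4))) = -24*((3 - 17)² + 48*(27 - (-6 - 4))) = -24*((-14)² + 48*(27 - 1*(-10))) = -24*(196 + 48*(27 + 10)) = -24*(196 + 48*37) = -24*(196 + 1776) = -24*1972 = -47328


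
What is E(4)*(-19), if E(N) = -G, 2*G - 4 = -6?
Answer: -19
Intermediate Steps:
G = -1 (G = 2 + (½)*(-6) = 2 - 3 = -1)
E(N) = 1 (E(N) = -1*(-1) = 1)
E(4)*(-19) = 1*(-19) = -19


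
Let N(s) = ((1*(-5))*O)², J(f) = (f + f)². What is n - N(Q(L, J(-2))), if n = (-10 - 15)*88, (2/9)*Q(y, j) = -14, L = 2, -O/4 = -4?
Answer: -8600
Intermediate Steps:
O = 16 (O = -4*(-4) = 16)
J(f) = 4*f² (J(f) = (2*f)² = 4*f²)
Q(y, j) = -63 (Q(y, j) = (9/2)*(-14) = -63)
n = -2200 (n = -25*88 = -2200)
N(s) = 6400 (N(s) = ((1*(-5))*16)² = (-5*16)² = (-80)² = 6400)
n - N(Q(L, J(-2))) = -2200 - 1*6400 = -2200 - 6400 = -8600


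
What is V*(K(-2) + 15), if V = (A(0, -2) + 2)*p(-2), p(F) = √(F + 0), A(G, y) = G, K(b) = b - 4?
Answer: 18*I*√2 ≈ 25.456*I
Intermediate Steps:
K(b) = -4 + b
p(F) = √F
V = 2*I*√2 (V = (0 + 2)*√(-2) = 2*(I*√2) = 2*I*√2 ≈ 2.8284*I)
V*(K(-2) + 15) = (2*I*√2)*((-4 - 2) + 15) = (2*I*√2)*(-6 + 15) = (2*I*√2)*9 = 18*I*√2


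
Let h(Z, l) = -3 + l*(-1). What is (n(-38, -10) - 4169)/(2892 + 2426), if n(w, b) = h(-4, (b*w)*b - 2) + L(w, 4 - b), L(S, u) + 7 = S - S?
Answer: -377/5318 ≈ -0.070891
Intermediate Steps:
L(S, u) = -7 (L(S, u) = -7 + (S - S) = -7 + 0 = -7)
h(Z, l) = -3 - l
n(w, b) = -8 - w*b**2 (n(w, b) = (-3 - ((b*w)*b - 2)) - 7 = (-3 - (w*b**2 - 2)) - 7 = (-3 - (-2 + w*b**2)) - 7 = (-3 + (2 - w*b**2)) - 7 = (-1 - w*b**2) - 7 = -8 - w*b**2)
(n(-38, -10) - 4169)/(2892 + 2426) = ((-8 - 1*(-38)*(-10)**2) - 4169)/(2892 + 2426) = ((-8 - 1*(-38)*100) - 4169)/5318 = ((-8 + 3800) - 4169)*(1/5318) = (3792 - 4169)*(1/5318) = -377*1/5318 = -377/5318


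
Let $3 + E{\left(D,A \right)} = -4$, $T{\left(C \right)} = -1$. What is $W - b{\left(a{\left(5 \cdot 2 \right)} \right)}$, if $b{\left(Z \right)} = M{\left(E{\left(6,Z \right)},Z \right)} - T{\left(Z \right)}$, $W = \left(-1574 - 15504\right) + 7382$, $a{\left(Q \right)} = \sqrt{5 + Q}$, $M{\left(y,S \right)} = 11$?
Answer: $-9708$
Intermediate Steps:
$E{\left(D,A \right)} = -7$ ($E{\left(D,A \right)} = -3 - 4 = -7$)
$W = -9696$ ($W = -17078 + 7382 = -9696$)
$b{\left(Z \right)} = 12$ ($b{\left(Z \right)} = 11 - -1 = 11 + 1 = 12$)
$W - b{\left(a{\left(5 \cdot 2 \right)} \right)} = -9696 - 12 = -9708$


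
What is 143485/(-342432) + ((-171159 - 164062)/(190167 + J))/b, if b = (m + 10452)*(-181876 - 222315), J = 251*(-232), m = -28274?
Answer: -68183549577133242211/162722439482475085920 ≈ -0.41902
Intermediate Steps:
J = -58232
b = 7203492002 (b = (-28274 + 10452)*(-181876 - 222315) = -17822*(-404191) = 7203492002)
143485/(-342432) + ((-171159 - 164062)/(190167 + J))/b = 143485/(-342432) + ((-171159 - 164062)/(190167 - 58232))/7203492002 = 143485*(-1/342432) - 335221/131935*(1/7203492002) = -143485/342432 - 335221*1/131935*(1/7203492002) = -143485/342432 - 335221/131935*1/7203492002 = -143485/342432 - 335221/950392717283870 = -68183549577133242211/162722439482475085920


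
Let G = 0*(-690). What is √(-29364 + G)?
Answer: 2*I*√7341 ≈ 171.36*I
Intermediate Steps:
G = 0
√(-29364 + G) = √(-29364 + 0) = √(-29364) = 2*I*√7341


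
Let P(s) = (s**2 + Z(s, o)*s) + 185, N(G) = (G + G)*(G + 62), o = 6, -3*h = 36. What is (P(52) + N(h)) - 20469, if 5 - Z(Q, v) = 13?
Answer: -19196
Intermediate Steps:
h = -12 (h = -1/3*36 = -12)
Z(Q, v) = -8 (Z(Q, v) = 5 - 1*13 = 5 - 13 = -8)
N(G) = 2*G*(62 + G) (N(G) = (2*G)*(62 + G) = 2*G*(62 + G))
P(s) = 185 + s**2 - 8*s (P(s) = (s**2 - 8*s) + 185 = 185 + s**2 - 8*s)
(P(52) + N(h)) - 20469 = ((185 + 52**2 - 8*52) + 2*(-12)*(62 - 12)) - 20469 = ((185 + 2704 - 416) + 2*(-12)*50) - 20469 = (2473 - 1200) - 20469 = 1273 - 20469 = -19196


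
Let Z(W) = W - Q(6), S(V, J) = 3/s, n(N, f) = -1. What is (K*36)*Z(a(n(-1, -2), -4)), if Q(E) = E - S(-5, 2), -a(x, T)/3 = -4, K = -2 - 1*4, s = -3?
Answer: -1080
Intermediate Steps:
K = -6 (K = -2 - 4 = -6)
a(x, T) = 12 (a(x, T) = -3*(-4) = 12)
S(V, J) = -1 (S(V, J) = 3/(-3) = 3*(-⅓) = -1)
Q(E) = 1 + E (Q(E) = E - 1*(-1) = E + 1 = 1 + E)
Z(W) = -7 + W (Z(W) = W - (1 + 6) = W - 1*7 = W - 7 = -7 + W)
(K*36)*Z(a(n(-1, -2), -4)) = (-6*36)*(-7 + 12) = -216*5 = -1080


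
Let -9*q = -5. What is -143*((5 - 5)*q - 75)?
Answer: 10725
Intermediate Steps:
q = 5/9 (q = -⅑*(-5) = 5/9 ≈ 0.55556)
-143*((5 - 5)*q - 75) = -143*((5 - 5)*(5/9) - 75) = -143*(0*(5/9) - 75) = -143*(0 - 75) = -143*(-75) = 10725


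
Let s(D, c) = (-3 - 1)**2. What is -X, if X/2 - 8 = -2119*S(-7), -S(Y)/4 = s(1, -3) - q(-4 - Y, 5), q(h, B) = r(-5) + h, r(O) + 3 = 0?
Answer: -271248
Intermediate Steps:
r(O) = -3 (r(O) = -3 + 0 = -3)
s(D, c) = 16 (s(D, c) = (-4)**2 = 16)
q(h, B) = -3 + h
S(Y) = -92 - 4*Y (S(Y) = -4*(16 - (-3 + (-4 - Y))) = -4*(16 - (-7 - Y)) = -4*(16 + (7 + Y)) = -4*(23 + Y) = -92 - 4*Y)
X = 271248 (X = 16 + 2*(-2119*(-92 - 4*(-7))) = 16 + 2*(-2119*(-92 + 28)) = 16 + 2*(-2119*(-64)) = 16 + 2*135616 = 16 + 271232 = 271248)
-X = -1*271248 = -271248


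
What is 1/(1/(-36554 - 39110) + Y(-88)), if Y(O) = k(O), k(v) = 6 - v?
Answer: 75664/7112415 ≈ 0.010638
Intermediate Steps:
Y(O) = 6 - O
1/(1/(-36554 - 39110) + Y(-88)) = 1/(1/(-36554 - 39110) + (6 - 1*(-88))) = 1/(1/(-75664) + (6 + 88)) = 1/(-1/75664 + 94) = 1/(7112415/75664) = 75664/7112415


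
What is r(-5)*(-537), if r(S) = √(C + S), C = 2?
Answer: -537*I*√3 ≈ -930.11*I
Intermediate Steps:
r(S) = √(2 + S)
r(-5)*(-537) = √(2 - 5)*(-537) = √(-3)*(-537) = (I*√3)*(-537) = -537*I*√3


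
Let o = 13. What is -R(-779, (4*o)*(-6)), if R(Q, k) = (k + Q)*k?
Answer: -340392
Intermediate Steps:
R(Q, k) = k*(Q + k) (R(Q, k) = (Q + k)*k = k*(Q + k))
-R(-779, (4*o)*(-6)) = -(4*13)*(-6)*(-779 + (4*13)*(-6)) = -52*(-6)*(-779 + 52*(-6)) = -(-312)*(-779 - 312) = -(-312)*(-1091) = -1*340392 = -340392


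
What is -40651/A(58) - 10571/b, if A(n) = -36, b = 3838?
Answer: 77818991/69084 ≈ 1126.4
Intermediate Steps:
-40651/A(58) - 10571/b = -40651/(-36) - 10571/3838 = -40651*(-1/36) - 10571*1/3838 = 40651/36 - 10571/3838 = 77818991/69084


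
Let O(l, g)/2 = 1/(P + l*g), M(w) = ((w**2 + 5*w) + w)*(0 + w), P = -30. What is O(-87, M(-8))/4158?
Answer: 1/23089374 ≈ 4.3310e-8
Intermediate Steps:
M(w) = w*(w**2 + 6*w) (M(w) = (w**2 + 6*w)*w = w*(w**2 + 6*w))
O(l, g) = 2/(-30 + g*l) (O(l, g) = 2/(-30 + l*g) = 2/(-30 + g*l))
O(-87, M(-8))/4158 = (2/(-30 + ((-8)**2*(6 - 8))*(-87)))/4158 = (2/(-30 + (64*(-2))*(-87)))*(1/4158) = (2/(-30 - 128*(-87)))*(1/4158) = (2/(-30 + 11136))*(1/4158) = (2/11106)*(1/4158) = (2*(1/11106))*(1/4158) = (1/5553)*(1/4158) = 1/23089374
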